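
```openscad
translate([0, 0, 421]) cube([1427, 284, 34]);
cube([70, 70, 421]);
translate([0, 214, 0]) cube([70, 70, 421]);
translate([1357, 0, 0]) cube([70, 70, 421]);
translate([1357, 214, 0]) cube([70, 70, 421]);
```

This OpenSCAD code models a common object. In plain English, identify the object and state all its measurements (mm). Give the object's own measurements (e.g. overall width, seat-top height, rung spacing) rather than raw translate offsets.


A long wooden bench with a 1427 mm (x) × 284 mm (y) seat, 34 mm thick, its top surface 455 mm above the floor. Four 70 mm square legs at the seat corners, flush with the edges, run from z = 0 to the seat underside.


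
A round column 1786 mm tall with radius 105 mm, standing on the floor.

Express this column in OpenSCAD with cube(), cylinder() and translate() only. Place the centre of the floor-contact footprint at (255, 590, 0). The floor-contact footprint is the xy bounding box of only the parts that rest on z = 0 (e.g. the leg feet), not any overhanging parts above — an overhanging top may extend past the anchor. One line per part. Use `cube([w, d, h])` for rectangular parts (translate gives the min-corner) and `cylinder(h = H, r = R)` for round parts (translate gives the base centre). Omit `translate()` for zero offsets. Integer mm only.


translate([255, 590, 0]) cylinder(h = 1786, r = 105);


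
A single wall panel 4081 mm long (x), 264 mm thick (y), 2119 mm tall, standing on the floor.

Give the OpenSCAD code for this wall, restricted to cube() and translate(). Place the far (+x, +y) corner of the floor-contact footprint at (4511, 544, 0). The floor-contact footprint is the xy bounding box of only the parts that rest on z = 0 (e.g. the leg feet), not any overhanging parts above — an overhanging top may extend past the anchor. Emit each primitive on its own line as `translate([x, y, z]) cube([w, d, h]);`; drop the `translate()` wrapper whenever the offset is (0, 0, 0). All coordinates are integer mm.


translate([430, 280, 0]) cube([4081, 264, 2119]);


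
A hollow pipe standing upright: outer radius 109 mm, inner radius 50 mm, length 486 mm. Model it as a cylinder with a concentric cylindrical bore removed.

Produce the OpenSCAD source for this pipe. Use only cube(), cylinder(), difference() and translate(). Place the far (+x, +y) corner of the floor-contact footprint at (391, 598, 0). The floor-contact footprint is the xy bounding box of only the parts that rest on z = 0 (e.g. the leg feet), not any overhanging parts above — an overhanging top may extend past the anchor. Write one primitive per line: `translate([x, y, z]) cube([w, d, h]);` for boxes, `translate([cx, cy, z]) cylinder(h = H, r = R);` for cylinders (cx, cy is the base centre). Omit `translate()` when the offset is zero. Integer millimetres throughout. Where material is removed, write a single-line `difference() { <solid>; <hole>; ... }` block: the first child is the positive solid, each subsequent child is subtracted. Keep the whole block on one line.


difference() { translate([282, 489, 0]) cylinder(h = 486, r = 109); translate([282, 489, 0]) cylinder(h = 486, r = 50); }


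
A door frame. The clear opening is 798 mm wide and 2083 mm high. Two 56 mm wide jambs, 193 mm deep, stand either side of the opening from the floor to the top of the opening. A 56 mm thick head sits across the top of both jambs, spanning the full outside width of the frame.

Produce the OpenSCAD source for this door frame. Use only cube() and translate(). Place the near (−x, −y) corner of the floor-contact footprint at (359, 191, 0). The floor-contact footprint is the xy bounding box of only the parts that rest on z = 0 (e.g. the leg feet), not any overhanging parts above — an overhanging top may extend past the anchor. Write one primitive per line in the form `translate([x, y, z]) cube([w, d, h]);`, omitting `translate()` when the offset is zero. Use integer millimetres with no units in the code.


translate([359, 191, 0]) cube([56, 193, 2083]);
translate([1213, 191, 0]) cube([56, 193, 2083]);
translate([359, 191, 2083]) cube([910, 193, 56]);


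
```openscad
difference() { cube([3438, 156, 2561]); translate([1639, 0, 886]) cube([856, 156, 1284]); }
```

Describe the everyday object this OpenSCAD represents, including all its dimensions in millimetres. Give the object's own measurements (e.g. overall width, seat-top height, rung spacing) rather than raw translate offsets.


A wall 3438 mm long (x), 156 mm thick (y), 2561 mm tall, with a rectangular window opening cut through it. The opening is 856 mm wide and 1284 mm tall; its sill is at z = 886 mm and its near (−x) edge is 1639 mm from the wall's −x end. The opening passes through the full wall thickness.


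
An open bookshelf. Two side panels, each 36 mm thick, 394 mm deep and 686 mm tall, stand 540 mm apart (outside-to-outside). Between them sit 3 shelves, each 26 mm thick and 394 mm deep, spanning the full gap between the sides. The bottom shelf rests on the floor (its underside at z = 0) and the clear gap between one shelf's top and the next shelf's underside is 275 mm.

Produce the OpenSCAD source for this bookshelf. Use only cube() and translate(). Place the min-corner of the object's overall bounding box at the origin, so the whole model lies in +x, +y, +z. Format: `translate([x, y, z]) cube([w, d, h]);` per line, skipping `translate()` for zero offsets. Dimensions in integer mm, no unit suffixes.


cube([36, 394, 686]);
translate([504, 0, 0]) cube([36, 394, 686]);
translate([36, 0, 0]) cube([468, 394, 26]);
translate([36, 0, 301]) cube([468, 394, 26]);
translate([36, 0, 602]) cube([468, 394, 26]);


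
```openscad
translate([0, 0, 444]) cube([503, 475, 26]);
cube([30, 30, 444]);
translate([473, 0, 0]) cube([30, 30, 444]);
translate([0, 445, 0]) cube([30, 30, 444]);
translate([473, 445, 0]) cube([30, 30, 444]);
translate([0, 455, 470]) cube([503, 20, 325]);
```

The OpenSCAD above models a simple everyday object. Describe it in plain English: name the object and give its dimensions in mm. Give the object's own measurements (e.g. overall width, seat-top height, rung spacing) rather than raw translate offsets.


A chair. The seat is a 503×475×26 mm slab with its top at z = 470 mm, on four 30×30 mm corner legs (flush with the seat edges, standing on z = 0). A flat backrest 20 mm thick, 325 mm tall, spans the full seat width and rises from the seat top along its +y edge, rear face flush with the rear of the seat.


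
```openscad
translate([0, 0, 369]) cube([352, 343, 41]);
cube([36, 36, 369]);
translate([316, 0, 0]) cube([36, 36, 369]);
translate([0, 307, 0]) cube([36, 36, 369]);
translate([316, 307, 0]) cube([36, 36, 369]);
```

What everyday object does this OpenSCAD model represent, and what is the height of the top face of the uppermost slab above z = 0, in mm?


A stool. The seat height is 410 mm.

A 352×343×41 slab at z = 369 on four corner posts — a stool. The seat top is 369 + 41 = 410 mm.


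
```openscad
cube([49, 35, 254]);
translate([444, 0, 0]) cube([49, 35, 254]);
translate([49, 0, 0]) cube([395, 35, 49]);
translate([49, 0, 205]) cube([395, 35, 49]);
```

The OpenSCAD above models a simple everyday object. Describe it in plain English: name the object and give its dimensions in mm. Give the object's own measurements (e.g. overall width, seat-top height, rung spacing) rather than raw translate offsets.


A rectangular picture frame lying in the x–z plane (depth along y). The opening is 395 mm wide (x) by 156 mm tall (z), surrounded by a border 49 mm wide on all four sides. The frame is 35 mm deep and is made of two full-height vertical stiles with two horizontal rails fitted between them.


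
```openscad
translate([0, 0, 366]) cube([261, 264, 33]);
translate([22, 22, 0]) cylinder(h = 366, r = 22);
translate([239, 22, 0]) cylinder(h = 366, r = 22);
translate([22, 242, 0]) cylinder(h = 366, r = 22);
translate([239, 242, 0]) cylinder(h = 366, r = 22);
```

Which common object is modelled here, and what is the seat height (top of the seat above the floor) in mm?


A stool. The seat height is 399 mm.

A 261×264×33 slab at z = 366 on four corner cylinders — a stool. The seat top is 366 + 33 = 399 mm.


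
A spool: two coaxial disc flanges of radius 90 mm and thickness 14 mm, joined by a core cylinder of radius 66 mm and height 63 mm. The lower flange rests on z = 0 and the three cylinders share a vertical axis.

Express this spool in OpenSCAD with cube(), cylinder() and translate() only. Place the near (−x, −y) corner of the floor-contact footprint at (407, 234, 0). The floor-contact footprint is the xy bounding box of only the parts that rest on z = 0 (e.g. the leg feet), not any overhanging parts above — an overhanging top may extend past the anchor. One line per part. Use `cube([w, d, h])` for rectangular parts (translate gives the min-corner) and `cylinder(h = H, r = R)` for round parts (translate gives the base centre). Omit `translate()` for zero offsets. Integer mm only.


translate([497, 324, 0]) cylinder(h = 14, r = 90);
translate([497, 324, 14]) cylinder(h = 63, r = 66);
translate([497, 324, 77]) cylinder(h = 14, r = 90);


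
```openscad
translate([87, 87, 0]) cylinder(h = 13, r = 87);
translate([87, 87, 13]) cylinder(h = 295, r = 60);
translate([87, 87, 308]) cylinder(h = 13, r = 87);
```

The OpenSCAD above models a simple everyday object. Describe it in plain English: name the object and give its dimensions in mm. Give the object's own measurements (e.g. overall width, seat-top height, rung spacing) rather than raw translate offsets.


A spool: two coaxial disc flanges of radius 87 mm and thickness 13 mm, joined by a core cylinder of radius 60 mm and height 295 mm. The lower flange rests on z = 0 and the three cylinders share a vertical axis.


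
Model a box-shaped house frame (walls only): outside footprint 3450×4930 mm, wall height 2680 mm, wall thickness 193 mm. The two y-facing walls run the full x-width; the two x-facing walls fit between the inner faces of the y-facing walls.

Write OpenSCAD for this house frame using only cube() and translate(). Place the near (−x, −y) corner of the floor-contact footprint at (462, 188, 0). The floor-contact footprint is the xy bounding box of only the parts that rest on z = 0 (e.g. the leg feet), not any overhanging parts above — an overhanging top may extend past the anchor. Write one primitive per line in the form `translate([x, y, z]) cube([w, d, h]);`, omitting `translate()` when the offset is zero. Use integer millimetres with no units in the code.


translate([462, 188, 0]) cube([3450, 193, 2680]);
translate([462, 4925, 0]) cube([3450, 193, 2680]);
translate([462, 381, 0]) cube([193, 4544, 2680]);
translate([3719, 381, 0]) cube([193, 4544, 2680]);


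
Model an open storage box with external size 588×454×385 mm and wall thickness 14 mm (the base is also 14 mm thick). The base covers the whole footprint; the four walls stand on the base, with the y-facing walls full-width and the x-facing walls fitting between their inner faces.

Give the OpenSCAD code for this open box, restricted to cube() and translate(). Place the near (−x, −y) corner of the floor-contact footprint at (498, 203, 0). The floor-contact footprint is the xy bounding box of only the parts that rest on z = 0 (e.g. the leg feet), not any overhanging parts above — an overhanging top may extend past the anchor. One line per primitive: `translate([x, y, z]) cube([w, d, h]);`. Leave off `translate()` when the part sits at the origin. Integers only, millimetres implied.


translate([498, 203, 0]) cube([588, 454, 14]);
translate([498, 203, 14]) cube([588, 14, 371]);
translate([498, 643, 14]) cube([588, 14, 371]);
translate([498, 217, 14]) cube([14, 426, 371]);
translate([1072, 217, 14]) cube([14, 426, 371]);


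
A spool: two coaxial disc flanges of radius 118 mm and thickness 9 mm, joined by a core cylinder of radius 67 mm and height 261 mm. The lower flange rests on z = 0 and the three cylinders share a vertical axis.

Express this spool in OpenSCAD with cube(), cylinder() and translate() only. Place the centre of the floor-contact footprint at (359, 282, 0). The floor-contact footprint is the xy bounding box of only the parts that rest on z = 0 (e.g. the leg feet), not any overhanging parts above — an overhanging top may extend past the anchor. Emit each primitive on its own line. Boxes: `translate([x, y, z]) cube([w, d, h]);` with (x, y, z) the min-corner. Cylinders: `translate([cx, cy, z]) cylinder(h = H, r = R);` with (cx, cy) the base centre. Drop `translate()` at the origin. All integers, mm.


translate([359, 282, 0]) cylinder(h = 9, r = 118);
translate([359, 282, 9]) cylinder(h = 261, r = 67);
translate([359, 282, 270]) cylinder(h = 9, r = 118);


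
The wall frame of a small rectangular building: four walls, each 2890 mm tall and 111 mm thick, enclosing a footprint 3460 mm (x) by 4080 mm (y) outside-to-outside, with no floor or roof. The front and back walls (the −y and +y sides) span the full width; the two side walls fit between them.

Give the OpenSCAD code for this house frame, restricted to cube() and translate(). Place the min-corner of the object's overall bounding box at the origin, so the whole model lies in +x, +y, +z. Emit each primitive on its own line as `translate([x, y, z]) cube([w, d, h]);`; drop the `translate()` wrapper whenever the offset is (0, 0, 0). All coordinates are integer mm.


cube([3460, 111, 2890]);
translate([0, 3969, 0]) cube([3460, 111, 2890]);
translate([0, 111, 0]) cube([111, 3858, 2890]);
translate([3349, 111, 0]) cube([111, 3858, 2890]);


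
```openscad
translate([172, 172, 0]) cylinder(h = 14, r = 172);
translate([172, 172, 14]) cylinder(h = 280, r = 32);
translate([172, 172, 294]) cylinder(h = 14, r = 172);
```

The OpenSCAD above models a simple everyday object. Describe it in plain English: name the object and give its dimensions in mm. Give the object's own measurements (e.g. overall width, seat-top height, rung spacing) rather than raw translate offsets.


A spool: two coaxial disc flanges of radius 172 mm and thickness 14 mm, joined by a core cylinder of radius 32 mm and height 280 mm. The lower flange rests on z = 0 and the three cylinders share a vertical axis.


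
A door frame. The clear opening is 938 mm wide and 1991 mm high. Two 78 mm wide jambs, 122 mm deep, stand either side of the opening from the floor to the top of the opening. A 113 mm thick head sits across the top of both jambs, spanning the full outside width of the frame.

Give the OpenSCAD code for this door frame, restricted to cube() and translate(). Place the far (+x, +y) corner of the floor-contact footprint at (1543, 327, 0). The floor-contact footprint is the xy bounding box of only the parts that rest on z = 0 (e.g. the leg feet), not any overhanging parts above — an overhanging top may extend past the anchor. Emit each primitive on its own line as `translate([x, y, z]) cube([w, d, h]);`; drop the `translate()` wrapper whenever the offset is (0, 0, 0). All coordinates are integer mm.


translate([449, 205, 0]) cube([78, 122, 1991]);
translate([1465, 205, 0]) cube([78, 122, 1991]);
translate([449, 205, 1991]) cube([1094, 122, 113]);


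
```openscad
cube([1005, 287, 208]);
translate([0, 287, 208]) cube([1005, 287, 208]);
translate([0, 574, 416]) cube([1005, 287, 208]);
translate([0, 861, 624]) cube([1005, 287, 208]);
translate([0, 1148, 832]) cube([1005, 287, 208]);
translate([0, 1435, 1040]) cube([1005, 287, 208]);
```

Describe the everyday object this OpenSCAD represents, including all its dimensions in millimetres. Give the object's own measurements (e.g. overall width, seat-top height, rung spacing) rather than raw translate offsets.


A straight staircase of 6 solid steps. Each step is 1005 mm wide (x), 287 mm deep (y, the going) and 208 mm tall (the rise). The first step rests on the floor; each subsequent step sits one going further in +y and one rise higher in +z, directly behind and above the previous step with no overlap.


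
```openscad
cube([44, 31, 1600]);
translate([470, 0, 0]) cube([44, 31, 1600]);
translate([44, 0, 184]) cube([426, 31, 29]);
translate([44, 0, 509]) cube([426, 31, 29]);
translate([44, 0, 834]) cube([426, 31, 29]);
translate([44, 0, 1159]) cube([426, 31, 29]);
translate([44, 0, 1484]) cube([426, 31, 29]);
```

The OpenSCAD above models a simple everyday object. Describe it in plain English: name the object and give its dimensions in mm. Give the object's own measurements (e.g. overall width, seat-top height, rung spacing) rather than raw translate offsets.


A straight ladder. Two 44×31 mm vertical rails, 1600 mm tall, stand 514 mm apart (outside-to-outside) with their front faces coplanar on the −y side. 5 rungs, each 31 mm deep and 29 mm tall, span between the inner faces of the rails, front faces flush with the rails. The lowest rung's underside is at z = 184 mm and rungs are spaced 325 mm apart (underside to underside).


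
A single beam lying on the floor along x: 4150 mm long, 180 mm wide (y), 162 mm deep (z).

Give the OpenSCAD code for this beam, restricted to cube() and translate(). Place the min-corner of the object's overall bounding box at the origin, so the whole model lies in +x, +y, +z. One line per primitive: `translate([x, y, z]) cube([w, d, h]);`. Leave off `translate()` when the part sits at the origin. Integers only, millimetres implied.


cube([4150, 180, 162]);


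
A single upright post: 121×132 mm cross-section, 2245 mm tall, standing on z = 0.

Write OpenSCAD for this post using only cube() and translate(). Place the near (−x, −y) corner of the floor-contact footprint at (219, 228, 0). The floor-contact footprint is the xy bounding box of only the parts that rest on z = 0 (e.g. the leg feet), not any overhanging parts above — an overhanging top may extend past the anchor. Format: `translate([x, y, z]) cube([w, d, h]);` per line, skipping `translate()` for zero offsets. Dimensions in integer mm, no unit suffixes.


translate([219, 228, 0]) cube([121, 132, 2245]);


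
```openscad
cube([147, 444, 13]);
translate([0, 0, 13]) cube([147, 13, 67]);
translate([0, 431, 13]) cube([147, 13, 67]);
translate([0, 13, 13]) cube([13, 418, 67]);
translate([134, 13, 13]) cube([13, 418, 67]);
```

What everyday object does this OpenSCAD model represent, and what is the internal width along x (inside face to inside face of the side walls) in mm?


An open box. The internal width is 121 mm.

A 147×444 base slab with four walls standing on it — an open box. The base is 147 mm wide and the walls are 13 mm thick, so the internal width is 147 − 2 × 13 = 121 mm.


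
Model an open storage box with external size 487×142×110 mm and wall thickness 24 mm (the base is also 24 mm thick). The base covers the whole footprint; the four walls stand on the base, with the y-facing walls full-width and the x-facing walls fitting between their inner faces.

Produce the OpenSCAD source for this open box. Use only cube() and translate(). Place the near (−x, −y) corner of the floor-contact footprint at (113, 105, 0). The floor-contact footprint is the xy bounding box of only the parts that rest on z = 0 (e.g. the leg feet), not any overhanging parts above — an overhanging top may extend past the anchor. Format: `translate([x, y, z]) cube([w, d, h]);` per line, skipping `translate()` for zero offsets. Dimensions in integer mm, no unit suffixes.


translate([113, 105, 0]) cube([487, 142, 24]);
translate([113, 105, 24]) cube([487, 24, 86]);
translate([113, 223, 24]) cube([487, 24, 86]);
translate([113, 129, 24]) cube([24, 94, 86]);
translate([576, 129, 24]) cube([24, 94, 86]);


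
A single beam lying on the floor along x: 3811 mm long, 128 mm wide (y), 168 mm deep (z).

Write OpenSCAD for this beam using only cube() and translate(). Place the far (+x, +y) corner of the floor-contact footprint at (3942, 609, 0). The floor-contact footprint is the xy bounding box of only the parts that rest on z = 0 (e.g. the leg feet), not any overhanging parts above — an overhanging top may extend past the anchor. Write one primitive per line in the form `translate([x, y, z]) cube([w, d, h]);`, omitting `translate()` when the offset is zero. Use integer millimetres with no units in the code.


translate([131, 481, 0]) cube([3811, 128, 168]);


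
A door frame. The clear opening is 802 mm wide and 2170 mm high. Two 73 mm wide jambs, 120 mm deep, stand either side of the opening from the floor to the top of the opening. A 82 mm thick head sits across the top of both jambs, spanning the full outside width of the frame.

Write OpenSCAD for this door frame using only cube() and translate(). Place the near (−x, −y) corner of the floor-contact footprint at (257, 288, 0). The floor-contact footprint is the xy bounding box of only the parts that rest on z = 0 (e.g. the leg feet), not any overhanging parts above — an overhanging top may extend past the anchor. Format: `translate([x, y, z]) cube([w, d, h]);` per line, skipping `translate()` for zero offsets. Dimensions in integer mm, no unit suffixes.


translate([257, 288, 0]) cube([73, 120, 2170]);
translate([1132, 288, 0]) cube([73, 120, 2170]);
translate([257, 288, 2170]) cube([948, 120, 82]);


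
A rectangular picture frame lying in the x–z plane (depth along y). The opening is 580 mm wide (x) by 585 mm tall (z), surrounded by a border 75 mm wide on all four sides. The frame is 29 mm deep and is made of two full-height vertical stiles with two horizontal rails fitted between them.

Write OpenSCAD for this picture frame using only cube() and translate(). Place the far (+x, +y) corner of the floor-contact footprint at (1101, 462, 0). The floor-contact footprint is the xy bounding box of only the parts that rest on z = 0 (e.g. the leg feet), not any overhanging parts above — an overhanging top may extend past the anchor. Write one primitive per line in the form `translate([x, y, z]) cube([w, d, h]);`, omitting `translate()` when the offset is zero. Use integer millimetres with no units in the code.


translate([371, 433, 0]) cube([75, 29, 735]);
translate([1026, 433, 0]) cube([75, 29, 735]);
translate([446, 433, 0]) cube([580, 29, 75]);
translate([446, 433, 660]) cube([580, 29, 75]);


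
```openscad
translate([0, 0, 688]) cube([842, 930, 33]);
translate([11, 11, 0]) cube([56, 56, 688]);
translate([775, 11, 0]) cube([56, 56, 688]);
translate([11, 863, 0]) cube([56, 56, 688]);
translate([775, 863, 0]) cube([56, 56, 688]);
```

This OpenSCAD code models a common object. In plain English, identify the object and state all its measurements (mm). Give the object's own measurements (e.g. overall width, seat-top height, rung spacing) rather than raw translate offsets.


A table: top 842 mm (x) × 930 mm (y), 33 mm thick, upper face at z = 721 mm, on four 56×56 mm square legs, each inset 11 mm from the nearest pair of top edges from z = 0 to the bottom of the top.


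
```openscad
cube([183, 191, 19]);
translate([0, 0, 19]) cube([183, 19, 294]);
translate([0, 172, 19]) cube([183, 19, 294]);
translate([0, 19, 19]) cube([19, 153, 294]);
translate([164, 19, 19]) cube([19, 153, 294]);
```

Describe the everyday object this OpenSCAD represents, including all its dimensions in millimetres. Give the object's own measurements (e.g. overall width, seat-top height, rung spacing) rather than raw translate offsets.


An open-topped rectangular box: outside dimensions 183×191×313 mm, with a uniform wall and base thickness of 19 mm. The base is a full 183×191 slab on the floor; four walls sit on top of the base. The front and back walls (the −y and +y sides) span the full width; the two side walls fit between them.


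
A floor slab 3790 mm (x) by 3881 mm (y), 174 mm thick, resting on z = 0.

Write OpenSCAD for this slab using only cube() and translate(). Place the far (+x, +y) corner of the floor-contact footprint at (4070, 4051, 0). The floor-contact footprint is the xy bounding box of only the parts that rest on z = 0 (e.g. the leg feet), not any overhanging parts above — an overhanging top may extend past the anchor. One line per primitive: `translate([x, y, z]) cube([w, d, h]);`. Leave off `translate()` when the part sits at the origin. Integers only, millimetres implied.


translate([280, 170, 0]) cube([3790, 3881, 174]);


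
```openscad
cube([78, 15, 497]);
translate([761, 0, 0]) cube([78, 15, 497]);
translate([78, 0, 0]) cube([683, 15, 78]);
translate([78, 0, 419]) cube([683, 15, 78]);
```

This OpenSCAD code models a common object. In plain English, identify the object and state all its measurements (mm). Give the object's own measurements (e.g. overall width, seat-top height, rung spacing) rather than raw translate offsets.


A rectangular picture frame lying in the x–z plane (depth along y). The opening is 683 mm wide (x) by 341 mm tall (z), surrounded by a border 78 mm wide on all four sides. The frame is 15 mm deep and is made of two full-height vertical stiles with two horizontal rails fitted between them.


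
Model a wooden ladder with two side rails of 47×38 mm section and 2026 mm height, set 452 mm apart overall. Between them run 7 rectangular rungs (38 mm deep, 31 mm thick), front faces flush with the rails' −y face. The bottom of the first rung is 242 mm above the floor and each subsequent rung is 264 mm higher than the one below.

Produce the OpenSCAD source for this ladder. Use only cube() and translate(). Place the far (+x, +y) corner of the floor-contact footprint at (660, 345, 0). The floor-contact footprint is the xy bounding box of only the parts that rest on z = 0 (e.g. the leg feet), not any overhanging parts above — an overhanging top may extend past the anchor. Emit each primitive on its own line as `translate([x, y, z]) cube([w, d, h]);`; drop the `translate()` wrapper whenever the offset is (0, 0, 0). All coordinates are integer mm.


translate([208, 307, 0]) cube([47, 38, 2026]);
translate([613, 307, 0]) cube([47, 38, 2026]);
translate([255, 307, 242]) cube([358, 38, 31]);
translate([255, 307, 506]) cube([358, 38, 31]);
translate([255, 307, 770]) cube([358, 38, 31]);
translate([255, 307, 1034]) cube([358, 38, 31]);
translate([255, 307, 1298]) cube([358, 38, 31]);
translate([255, 307, 1562]) cube([358, 38, 31]);
translate([255, 307, 1826]) cube([358, 38, 31]);


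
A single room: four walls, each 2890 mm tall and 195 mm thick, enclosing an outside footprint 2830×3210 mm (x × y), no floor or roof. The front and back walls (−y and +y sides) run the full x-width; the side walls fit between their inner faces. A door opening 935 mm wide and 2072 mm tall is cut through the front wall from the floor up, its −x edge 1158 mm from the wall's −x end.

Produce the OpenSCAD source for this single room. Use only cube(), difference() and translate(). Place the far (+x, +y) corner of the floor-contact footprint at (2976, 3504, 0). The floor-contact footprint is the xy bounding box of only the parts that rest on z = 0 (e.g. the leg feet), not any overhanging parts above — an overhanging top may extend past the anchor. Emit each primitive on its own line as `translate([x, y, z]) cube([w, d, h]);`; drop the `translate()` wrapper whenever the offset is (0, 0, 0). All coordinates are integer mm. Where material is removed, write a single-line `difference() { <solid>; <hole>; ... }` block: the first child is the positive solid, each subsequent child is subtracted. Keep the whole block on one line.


difference() { translate([146, 294, 0]) cube([2830, 195, 2890]); translate([1304, 294, 0]) cube([935, 195, 2072]); }
translate([146, 3309, 0]) cube([2830, 195, 2890]);
translate([146, 489, 0]) cube([195, 2820, 2890]);
translate([2781, 489, 0]) cube([195, 2820, 2890]);


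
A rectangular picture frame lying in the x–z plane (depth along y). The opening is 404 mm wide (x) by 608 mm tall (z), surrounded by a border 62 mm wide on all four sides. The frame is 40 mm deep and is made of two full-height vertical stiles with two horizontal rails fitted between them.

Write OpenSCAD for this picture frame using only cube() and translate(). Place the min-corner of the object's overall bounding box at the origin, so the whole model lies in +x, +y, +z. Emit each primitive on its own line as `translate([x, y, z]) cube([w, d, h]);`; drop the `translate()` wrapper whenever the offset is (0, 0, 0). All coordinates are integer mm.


cube([62, 40, 732]);
translate([466, 0, 0]) cube([62, 40, 732]);
translate([62, 0, 0]) cube([404, 40, 62]);
translate([62, 0, 670]) cube([404, 40, 62]);


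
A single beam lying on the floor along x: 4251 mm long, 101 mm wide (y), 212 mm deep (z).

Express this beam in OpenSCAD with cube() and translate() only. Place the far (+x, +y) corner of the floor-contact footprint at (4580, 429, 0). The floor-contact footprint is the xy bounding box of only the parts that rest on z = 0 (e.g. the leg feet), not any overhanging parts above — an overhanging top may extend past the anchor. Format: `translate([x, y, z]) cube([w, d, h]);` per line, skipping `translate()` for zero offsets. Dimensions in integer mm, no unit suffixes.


translate([329, 328, 0]) cube([4251, 101, 212]);


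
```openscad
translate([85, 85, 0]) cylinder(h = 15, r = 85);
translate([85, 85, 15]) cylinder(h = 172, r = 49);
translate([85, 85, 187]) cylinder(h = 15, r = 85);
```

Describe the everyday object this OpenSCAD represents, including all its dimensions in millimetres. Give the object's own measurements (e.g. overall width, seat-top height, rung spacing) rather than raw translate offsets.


A spool: two coaxial disc flanges of radius 85 mm and thickness 15 mm, joined by a core cylinder of radius 49 mm and height 172 mm. The lower flange rests on z = 0 and the three cylinders share a vertical axis.


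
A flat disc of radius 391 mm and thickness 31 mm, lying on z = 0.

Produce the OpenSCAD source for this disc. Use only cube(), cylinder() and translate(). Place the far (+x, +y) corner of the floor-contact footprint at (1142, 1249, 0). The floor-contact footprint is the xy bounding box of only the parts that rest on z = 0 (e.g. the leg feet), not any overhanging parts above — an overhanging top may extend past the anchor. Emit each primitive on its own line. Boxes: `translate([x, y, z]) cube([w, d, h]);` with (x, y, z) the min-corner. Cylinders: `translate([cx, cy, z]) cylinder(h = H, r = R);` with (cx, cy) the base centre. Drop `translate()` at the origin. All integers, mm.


translate([751, 858, 0]) cylinder(h = 31, r = 391);


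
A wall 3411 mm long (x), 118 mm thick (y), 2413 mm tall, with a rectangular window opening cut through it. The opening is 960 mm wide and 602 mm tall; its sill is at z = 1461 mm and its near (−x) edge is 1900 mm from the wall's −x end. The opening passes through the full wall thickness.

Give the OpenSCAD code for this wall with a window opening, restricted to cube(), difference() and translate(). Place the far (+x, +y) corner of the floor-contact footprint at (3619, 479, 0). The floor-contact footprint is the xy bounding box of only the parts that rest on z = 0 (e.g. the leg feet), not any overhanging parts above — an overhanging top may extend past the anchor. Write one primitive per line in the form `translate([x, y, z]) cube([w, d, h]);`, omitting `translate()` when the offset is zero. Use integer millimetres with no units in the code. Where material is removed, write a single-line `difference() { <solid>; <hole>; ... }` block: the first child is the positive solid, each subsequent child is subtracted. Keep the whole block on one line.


difference() { translate([208, 361, 0]) cube([3411, 118, 2413]); translate([2108, 361, 1461]) cube([960, 118, 602]); }


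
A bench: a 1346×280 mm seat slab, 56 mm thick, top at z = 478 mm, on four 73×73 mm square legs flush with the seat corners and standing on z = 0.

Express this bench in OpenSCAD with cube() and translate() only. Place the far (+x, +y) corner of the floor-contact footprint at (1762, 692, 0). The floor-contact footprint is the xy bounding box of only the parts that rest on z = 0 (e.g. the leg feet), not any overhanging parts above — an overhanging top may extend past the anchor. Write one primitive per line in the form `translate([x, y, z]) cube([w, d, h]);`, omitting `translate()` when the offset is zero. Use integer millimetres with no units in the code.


// leg_h = 478 − 56 = 422
translate([416, 412, 422]) cube([1346, 280, 56]);
translate([416, 412, 0]) cube([73, 73, 422]);
translate([416, 619, 0]) cube([73, 73, 422]);
translate([1689, 412, 0]) cube([73, 73, 422]);
translate([1689, 619, 0]) cube([73, 73, 422]);


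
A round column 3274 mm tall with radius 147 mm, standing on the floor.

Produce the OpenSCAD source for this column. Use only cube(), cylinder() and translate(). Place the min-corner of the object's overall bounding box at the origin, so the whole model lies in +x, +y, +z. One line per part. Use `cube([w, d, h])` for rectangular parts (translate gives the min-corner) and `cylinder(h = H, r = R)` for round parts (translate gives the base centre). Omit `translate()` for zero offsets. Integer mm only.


translate([147, 147, 0]) cylinder(h = 3274, r = 147);


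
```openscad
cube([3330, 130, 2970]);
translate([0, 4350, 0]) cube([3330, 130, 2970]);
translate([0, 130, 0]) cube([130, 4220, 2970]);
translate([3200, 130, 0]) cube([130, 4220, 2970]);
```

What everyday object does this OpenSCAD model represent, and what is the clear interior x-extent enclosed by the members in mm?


A house (or room) frame. The interior width is 3070 mm.

Four 2970 mm walls enclosing a rectangle with no floor or roof — a room or house frame. Outside width is 3330 mm and wall thickness is 130 mm, so the interior width is 3330 − 2 × 130 = 3070 mm.


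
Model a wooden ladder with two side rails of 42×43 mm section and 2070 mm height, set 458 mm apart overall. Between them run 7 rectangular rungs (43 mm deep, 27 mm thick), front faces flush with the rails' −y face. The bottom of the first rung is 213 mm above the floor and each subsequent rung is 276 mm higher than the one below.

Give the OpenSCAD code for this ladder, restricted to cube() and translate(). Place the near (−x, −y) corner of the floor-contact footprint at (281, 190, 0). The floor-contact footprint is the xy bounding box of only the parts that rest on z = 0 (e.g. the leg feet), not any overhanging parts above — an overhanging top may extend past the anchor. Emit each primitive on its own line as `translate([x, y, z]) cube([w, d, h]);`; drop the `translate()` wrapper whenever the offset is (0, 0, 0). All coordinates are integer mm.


translate([281, 190, 0]) cube([42, 43, 2070]);
translate([697, 190, 0]) cube([42, 43, 2070]);
translate([323, 190, 213]) cube([374, 43, 27]);
translate([323, 190, 489]) cube([374, 43, 27]);
translate([323, 190, 765]) cube([374, 43, 27]);
translate([323, 190, 1041]) cube([374, 43, 27]);
translate([323, 190, 1317]) cube([374, 43, 27]);
translate([323, 190, 1593]) cube([374, 43, 27]);
translate([323, 190, 1869]) cube([374, 43, 27]);


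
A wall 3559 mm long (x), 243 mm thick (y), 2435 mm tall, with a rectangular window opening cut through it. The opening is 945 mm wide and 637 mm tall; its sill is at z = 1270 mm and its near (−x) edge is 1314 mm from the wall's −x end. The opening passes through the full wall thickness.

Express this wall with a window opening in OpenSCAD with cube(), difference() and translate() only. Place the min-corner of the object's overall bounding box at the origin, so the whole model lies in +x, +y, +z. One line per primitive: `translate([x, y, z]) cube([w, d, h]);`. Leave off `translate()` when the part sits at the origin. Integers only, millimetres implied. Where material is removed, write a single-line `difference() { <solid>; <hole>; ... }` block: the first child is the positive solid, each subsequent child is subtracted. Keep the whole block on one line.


difference() { cube([3559, 243, 2435]); translate([1314, 0, 1270]) cube([945, 243, 637]); }


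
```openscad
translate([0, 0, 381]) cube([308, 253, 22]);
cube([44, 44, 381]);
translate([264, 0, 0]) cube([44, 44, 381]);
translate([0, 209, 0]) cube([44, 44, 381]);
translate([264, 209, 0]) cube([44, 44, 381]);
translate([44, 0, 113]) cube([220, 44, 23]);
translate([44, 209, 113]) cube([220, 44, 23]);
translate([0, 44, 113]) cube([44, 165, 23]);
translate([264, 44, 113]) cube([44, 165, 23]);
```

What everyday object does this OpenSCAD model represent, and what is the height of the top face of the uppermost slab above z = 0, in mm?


A stool. The seat height is 403 mm.

A 308×253×22 slab at z = 381 on four corner posts — a stool. The seat top is 381 + 22 = 403 mm.


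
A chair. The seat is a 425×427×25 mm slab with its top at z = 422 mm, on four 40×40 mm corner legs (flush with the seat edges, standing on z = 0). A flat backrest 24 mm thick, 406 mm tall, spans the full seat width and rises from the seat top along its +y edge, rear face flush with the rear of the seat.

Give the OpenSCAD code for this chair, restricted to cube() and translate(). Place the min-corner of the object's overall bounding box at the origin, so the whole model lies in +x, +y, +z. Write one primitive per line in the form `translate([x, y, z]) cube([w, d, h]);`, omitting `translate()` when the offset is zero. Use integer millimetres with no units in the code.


translate([0, 0, 397]) cube([425, 427, 25]);
cube([40, 40, 397]);
translate([385, 0, 0]) cube([40, 40, 397]);
translate([0, 387, 0]) cube([40, 40, 397]);
translate([385, 387, 0]) cube([40, 40, 397]);
translate([0, 403, 422]) cube([425, 24, 406]);


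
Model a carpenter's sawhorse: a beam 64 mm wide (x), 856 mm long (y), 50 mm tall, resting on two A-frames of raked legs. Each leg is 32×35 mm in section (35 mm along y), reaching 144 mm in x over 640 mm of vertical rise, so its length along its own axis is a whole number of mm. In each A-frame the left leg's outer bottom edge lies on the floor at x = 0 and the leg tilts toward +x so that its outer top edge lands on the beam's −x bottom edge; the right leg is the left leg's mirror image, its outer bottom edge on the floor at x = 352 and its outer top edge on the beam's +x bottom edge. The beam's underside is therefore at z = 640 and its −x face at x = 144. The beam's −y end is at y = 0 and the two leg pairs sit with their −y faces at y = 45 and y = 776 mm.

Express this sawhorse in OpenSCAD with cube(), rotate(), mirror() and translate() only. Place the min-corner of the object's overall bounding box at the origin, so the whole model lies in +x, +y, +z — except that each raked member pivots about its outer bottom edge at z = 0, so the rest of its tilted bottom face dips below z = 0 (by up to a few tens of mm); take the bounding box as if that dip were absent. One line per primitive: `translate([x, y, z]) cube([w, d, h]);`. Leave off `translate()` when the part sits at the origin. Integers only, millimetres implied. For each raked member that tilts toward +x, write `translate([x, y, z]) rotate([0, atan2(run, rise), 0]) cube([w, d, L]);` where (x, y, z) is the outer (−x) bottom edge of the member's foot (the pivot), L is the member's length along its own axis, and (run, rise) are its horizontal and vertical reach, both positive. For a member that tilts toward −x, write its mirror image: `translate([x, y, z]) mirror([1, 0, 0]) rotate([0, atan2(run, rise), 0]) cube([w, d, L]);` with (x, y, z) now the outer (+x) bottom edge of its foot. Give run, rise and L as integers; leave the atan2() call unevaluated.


translate([144, 0, 640]) cube([64, 856, 50]);
translate([0, 45, 0]) rotate([0, atan2(144, 640), 0]) cube([32, 35, 656]);
translate([352, 45, 0]) mirror([1, 0, 0]) rotate([0, atan2(144, 640), 0]) cube([32, 35, 656]);
translate([0, 776, 0]) rotate([0, atan2(144, 640), 0]) cube([32, 35, 656]);
translate([352, 776, 0]) mirror([1, 0, 0]) rotate([0, atan2(144, 640), 0]) cube([32, 35, 656]);


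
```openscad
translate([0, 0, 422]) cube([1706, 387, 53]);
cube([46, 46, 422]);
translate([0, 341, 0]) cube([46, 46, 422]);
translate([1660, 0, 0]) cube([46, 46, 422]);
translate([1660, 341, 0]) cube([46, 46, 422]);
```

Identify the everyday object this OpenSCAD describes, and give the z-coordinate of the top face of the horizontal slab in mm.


A bench. The seat-top height is 475 mm.

A long slab on four corner posts — a bench. The slab sits at z = 422 with thickness 53, so the top is 422 + 53 = 475 mm.
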